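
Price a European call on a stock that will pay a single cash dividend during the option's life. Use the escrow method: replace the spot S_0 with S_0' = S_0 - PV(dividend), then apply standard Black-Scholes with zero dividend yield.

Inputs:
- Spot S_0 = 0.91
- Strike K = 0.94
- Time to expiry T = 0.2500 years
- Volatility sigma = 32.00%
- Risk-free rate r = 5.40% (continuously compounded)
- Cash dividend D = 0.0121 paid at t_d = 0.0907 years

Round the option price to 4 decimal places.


PV(D) = D * exp(-r * t_d) = 0.0121 * 0.99511417 = 0.01204088
S_0' = S_0 - PV(D) = 0.9100 - 0.01204088 = 0.89795912
d1 = (ln(S_0'/K) + (r + sigma^2/2)*T) / (sigma*sqrt(T)) = -0.12159583
d2 = d1 - sigma*sqrt(T) = -0.28159583
exp(-rT) = 0.98659072
N(d1) = 0.45160956; N(d2) = 0.38912672
C = S_0' * N(d1) - K * exp(-rT) * N(d2) = 0.89795912 * 0.45160956 - 0.9400 * 0.98659072 * 0.38912672 = 0.0447

Answer: Price = 0.0447


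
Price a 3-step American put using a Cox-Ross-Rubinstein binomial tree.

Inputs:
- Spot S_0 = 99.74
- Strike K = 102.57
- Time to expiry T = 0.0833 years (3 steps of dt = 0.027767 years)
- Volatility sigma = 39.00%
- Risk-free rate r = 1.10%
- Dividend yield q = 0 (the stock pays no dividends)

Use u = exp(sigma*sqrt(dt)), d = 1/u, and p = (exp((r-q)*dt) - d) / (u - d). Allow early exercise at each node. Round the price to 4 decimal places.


Answer: Price = V(0,0) = 6.2910

Derivation:
dt = T/N = 0.027767
u = exp(sigma*sqrt(dt)) = 1.067145; d = 1/u = 0.937080
p = (exp((r-q)*dt) - d) / (u - d) = 0.486108
Discount per step: exp(-r*dt) = 0.999695
Stock lattice S(k, i) with i counting down-moves:
  k=0: S(0,0) = 99.7400
  k=1: S(1,0) = 106.4371; S(1,1) = 93.4643
  k=2: S(2,0) = 113.5838; S(2,1) = 99.7400; S(2,2) = 87.5835
  k=3: S(3,0) = 121.2104; S(3,1) = 106.4371; S(3,2) = 93.4643; S(3,3) = 82.0727
Terminal payoffs V(N, i) = max(K - S_T, 0):
  V(3,0) = 0.000000; V(3,1) = 0.000000; V(3,2) = 9.105676; V(3,3) = 20.497270
Backward induction: V(k, i) = exp(-r*dt) * [p * V(k+1, i) + (1-p) * V(k+1, i+1)]; then take max(V_cont, immediate exercise) for American.
  V(2,0) = exp(-r*dt) * [p*0.000000 + (1-p)*0.000000] = 0.000000; exercise = 0.000000; V(2,0) = max -> 0.000000
  V(2,1) = exp(-r*dt) * [p*0.000000 + (1-p)*9.105676] = 4.677908; exercise = 2.830000; V(2,1) = max -> 4.677908
  V(2,2) = exp(-r*dt) * [p*9.105676 + (1-p)*20.497270] = 14.955161; exercise = 14.986484; V(2,2) = max -> 14.986484
  V(1,0) = exp(-r*dt) * [p*0.000000 + (1-p)*4.677908] = 2.403207; exercise = 0.000000; V(1,0) = max -> 2.403207
  V(1,1) = exp(-r*dt) * [p*4.677908 + (1-p)*14.986484] = 9.972361; exercise = 9.105676; V(1,1) = max -> 9.972361
  V(0,0) = exp(-r*dt) * [p*2.403207 + (1-p)*9.972361] = 6.291016; exercise = 2.830000; V(0,0) = max -> 6.291016


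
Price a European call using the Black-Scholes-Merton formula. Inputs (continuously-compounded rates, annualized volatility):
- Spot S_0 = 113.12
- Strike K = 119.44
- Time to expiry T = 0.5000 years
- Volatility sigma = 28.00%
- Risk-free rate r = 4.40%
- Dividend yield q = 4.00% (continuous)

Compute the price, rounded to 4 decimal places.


Answer: Price = 6.3094

Derivation:
d1 = (ln(S/K) + (r - q + 0.5*sigma^2) * T) / (sigma * sqrt(T)) = -0.16548799
d2 = d1 - sigma * sqrt(T) = -0.36347789
exp(-rT) = 0.97824024; exp(-qT) = 0.98019867
C = S_0 * exp(-qT) * N(d1) - K * exp(-rT) * N(d2)
N(d1) = 0.43427995; N(d2) = 0.35812396
C = 113.1200 * 0.98019867 * 0.43427995 - 119.4400 * 0.97824024 * 0.35812396 = 6.3094


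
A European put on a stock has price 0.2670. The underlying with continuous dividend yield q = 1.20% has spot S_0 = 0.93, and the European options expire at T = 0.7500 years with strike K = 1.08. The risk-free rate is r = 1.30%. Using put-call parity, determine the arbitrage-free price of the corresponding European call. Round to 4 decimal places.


Answer: Call price = 0.1191

Derivation:
Put-call parity: C - P = S_0 * exp(-qT) - K * exp(-rT).
S_0 * exp(-qT) = 0.9300 * 0.99104038 = 0.92166755
K * exp(-rT) = 1.0800 * 0.99029738 = 1.06952117
C = P + S*exp(-qT) - K*exp(-rT)
C = 0.2670 + 0.92166755 - 1.06952117 = 0.1191


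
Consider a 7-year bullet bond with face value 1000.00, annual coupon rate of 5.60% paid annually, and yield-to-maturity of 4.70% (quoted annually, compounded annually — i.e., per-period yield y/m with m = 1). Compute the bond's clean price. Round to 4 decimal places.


Coupon per period c = face * coupon_rate / m = 56.000000
Periods per year m = 1; per-period yield y/m = 0.047000
Number of cashflows N = 7
Cashflows (t years, CF_t, discount factor 1/(1+y/m)^(m*t), PV):
  t = 1.0000: CF_t = 56.000000, DF = 0.955110, PV = 53.486151
  t = 2.0000: CF_t = 56.000000, DF = 0.912235, PV = 51.085149
  t = 3.0000: CF_t = 56.000000, DF = 0.871284, PV = 48.791928
  t = 4.0000: CF_t = 56.000000, DF = 0.832172, PV = 46.601651
  t = 5.0000: CF_t = 56.000000, DF = 0.794816, PV = 44.509695
  t = 6.0000: CF_t = 56.000000, DF = 0.759137, PV = 42.511648
  t = 7.0000: CF_t = 1056.000000, DF = 0.725059, PV = 765.662093
Price P = sum_t PV_t = 1052.648315

Answer: Price = 1052.6483


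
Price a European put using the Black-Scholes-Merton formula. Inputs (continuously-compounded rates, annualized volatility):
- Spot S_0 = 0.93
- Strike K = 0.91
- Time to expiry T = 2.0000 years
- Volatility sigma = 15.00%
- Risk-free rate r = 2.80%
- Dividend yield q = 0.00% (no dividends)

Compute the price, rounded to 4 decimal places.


Answer: Price = 0.0458

Derivation:
d1 = (ln(S/K) + (r - q + 0.5*sigma^2) * T) / (sigma * sqrt(T)) = 0.47253583
d2 = d1 - sigma * sqrt(T) = 0.26040379
exp(-rT) = 0.94553914; exp(-qT) = 1.00000000
P = K * exp(-rT) * N(-d2) - S_0 * exp(-qT) * N(-d1)
N(-d1) = 0.31827219; N(-d2) = 0.39727616
P = 0.9100 * 0.94553914 * 0.39727616 - 0.9300 * 1.00000000 * 0.31827219 = 0.0458


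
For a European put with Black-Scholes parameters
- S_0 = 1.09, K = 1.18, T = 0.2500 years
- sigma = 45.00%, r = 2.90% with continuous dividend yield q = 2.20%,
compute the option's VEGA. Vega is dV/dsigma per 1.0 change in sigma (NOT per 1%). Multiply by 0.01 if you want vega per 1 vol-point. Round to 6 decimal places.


Answer: Vega = 0.210473

Derivation:
d1 = -0.2323299655; d2 = -0.4573299655
phi(d1) = 0.3883193777; exp(-qT) = 0.9945150973; exp(-rT) = 0.9927762179
Vega = S * exp(-qT) * phi(d1) * sqrt(T) = 1.0900 * 0.9945150973 * 0.3883193777 * 0.5000000000 = 0.210473


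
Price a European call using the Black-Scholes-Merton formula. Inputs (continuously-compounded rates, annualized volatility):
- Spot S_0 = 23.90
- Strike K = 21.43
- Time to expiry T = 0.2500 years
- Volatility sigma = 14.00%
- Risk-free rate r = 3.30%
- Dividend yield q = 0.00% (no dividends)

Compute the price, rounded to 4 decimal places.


Answer: Price = 2.6766

Derivation:
d1 = (ln(S/K) + (r - q + 0.5*sigma^2) * T) / (sigma * sqrt(T)) = 1.71123785
d2 = d1 - sigma * sqrt(T) = 1.64123785
exp(-rT) = 0.99178394; exp(-qT) = 1.00000000
C = S_0 * exp(-qT) * N(d1) - K * exp(-rT) * N(d2)
N(d1) = 0.95648139; N(d2) = 0.94962597
C = 23.9000 * 1.00000000 * 0.95648139 - 21.4300 * 0.99178394 * 0.94962597 = 2.6766


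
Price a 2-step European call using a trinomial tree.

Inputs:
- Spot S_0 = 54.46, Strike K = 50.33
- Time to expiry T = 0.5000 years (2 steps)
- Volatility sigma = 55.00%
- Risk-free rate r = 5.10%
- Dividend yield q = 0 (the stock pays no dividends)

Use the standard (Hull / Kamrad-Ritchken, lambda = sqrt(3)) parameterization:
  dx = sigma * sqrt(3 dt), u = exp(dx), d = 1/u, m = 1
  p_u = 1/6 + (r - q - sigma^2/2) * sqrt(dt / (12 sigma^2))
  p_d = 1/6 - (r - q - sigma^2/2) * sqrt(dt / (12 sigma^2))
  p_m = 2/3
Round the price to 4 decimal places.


dt = T/N = 0.250000; dx = sigma*sqrt(3*dt) = 0.476314
u = exp(dx) = 1.610128; d = 1/u = 0.621068
p_u = 0.140358, p_m = 0.666667, p_d = 0.192975
Discount per step: exp(-r*dt) = 0.987331
Stock lattice S(k, j) with j the centered position index:
  k=0: S(0,+0) = 54.4600
  k=1: S(1,-1) = 33.8234; S(1,+0) = 54.4600; S(1,+1) = 87.6876
  k=2: S(2,-2) = 21.0066; S(2,-1) = 33.8234; S(2,+0) = 54.4600; S(2,+1) = 87.6876; S(2,+2) = 141.1883
Terminal payoffs V(N, j) = max(S_T - K, 0):
  V(2,-2) = 0.000000; V(2,-1) = 0.000000; V(2,+0) = 4.130000; V(2,+1) = 37.357597; V(2,+2) = 90.858296
Backward induction: V(k, j) = exp(-r*dt) * [p_u * V(k+1, j+1) + p_m * V(k+1, j) + p_d * V(k+1, j-1)]
  V(1,-1) = exp(-r*dt) * [p_u*4.130000 + p_m*0.000000 + p_d*0.000000] = 0.572334
  V(1,+0) = exp(-r*dt) * [p_u*37.357597 + p_m*4.130000 + p_d*0.000000] = 7.895454
  V(1,+1) = exp(-r*dt) * [p_u*90.858296 + p_m*37.357597 + p_d*4.130000] = 37.967544
  V(0,+0) = exp(-r*dt) * [p_u*37.967544 + p_m*7.895454 + p_d*0.572334] = 10.567527

Answer: Price = V(0,0) = 10.5675


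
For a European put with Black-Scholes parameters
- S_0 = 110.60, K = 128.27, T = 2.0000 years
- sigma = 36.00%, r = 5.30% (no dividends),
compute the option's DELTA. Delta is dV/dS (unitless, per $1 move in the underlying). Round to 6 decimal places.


Answer: Delta = -0.431862

Derivation:
d1 = 0.1716357771; d2 = -0.3374811053
phi(d1) = 0.3931091567; exp(-qT) = 1.0000000000; exp(-rT) = 0.8994246481
N(-d1) = 0.4318619394
Delta = -exp(-qT) * N(-d1) = -1.0000000000 * 0.4318619394 = -0.431862


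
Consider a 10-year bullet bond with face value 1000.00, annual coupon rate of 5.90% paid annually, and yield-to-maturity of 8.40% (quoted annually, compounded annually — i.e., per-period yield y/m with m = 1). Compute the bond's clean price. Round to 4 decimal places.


Answer: Price = 835.2329

Derivation:
Coupon per period c = face * coupon_rate / m = 59.000000
Periods per year m = 1; per-period yield y/m = 0.084000
Number of cashflows N = 10
Cashflows (t years, CF_t, discount factor 1/(1+y/m)^(m*t), PV):
  t = 1.0000: CF_t = 59.000000, DF = 0.922509, PV = 54.428044
  t = 2.0000: CF_t = 59.000000, DF = 0.851023, PV = 50.210373
  t = 3.0000: CF_t = 59.000000, DF = 0.785077, PV = 46.319532
  t = 4.0000: CF_t = 59.000000, DF = 0.724241, PV = 42.730196
  t = 5.0000: CF_t = 59.000000, DF = 0.668119, PV = 39.419000
  t = 6.0000: CF_t = 59.000000, DF = 0.616346, PV = 36.364391
  t = 7.0000: CF_t = 59.000000, DF = 0.568585, PV = 33.546486
  t = 8.0000: CF_t = 59.000000, DF = 0.524524, PV = 30.946943
  t = 9.0000: CF_t = 59.000000, DF = 0.483879, PV = 28.548840
  t = 10.0000: CF_t = 1059.000000, DF = 0.446383, PV = 472.719087
Price P = sum_t PV_t = 835.232892


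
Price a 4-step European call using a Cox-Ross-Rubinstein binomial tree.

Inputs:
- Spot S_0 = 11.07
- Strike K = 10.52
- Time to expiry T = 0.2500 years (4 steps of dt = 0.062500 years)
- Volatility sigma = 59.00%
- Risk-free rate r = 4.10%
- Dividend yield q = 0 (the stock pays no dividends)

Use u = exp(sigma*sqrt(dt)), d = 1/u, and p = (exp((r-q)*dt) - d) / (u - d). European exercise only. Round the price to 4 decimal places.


Answer: Price = V(0,0) = 1.6218

Derivation:
dt = T/N = 0.062500
u = exp(sigma*sqrt(dt)) = 1.158933; d = 1/u = 0.862862
p = (exp((r-q)*dt) - d) / (u - d) = 0.471858
Discount per step: exp(-r*dt) = 0.997441
Stock lattice S(k, i) with i counting down-moves:
  k=0: S(0,0) = 11.0700
  k=1: S(1,0) = 12.8294; S(1,1) = 9.5519
  k=2: S(2,0) = 14.8684; S(2,1) = 11.0700; S(2,2) = 8.2420
  k=3: S(3,0) = 17.2315; S(3,1) = 12.8294; S(3,2) = 9.5519; S(3,3) = 7.1117
  k=4: S(4,0) = 19.9702; S(4,1) = 14.8684; S(4,2) = 11.0700; S(4,3) = 8.2420; S(4,4) = 6.1364
Terminal payoffs V(N, i) = max(S_T - K, 0):
  V(4,0) = 9.450152; V(4,1) = 4.348409; V(4,2) = 0.550000; V(4,3) = 0.000000; V(4,4) = 0.000000
Backward induction: V(k, i) = exp(-r*dt) * [p * V(k+1, i) + (1-p) * V(k+1, i+1)].
  V(3,0) = exp(-r*dt) * [p*9.450152 + (1-p)*4.348409] = 6.738417
  V(3,1) = exp(-r*dt) * [p*4.348409 + (1-p)*0.550000] = 2.336314
  V(3,2) = exp(-r*dt) * [p*0.550000 + (1-p)*0.000000] = 0.258858
  V(3,3) = exp(-r*dt) * [p*0.000000 + (1-p)*0.000000] = 0.000000
  V(2,0) = exp(-r*dt) * [p*6.738417 + (1-p)*2.336314] = 4.402186
  V(2,1) = exp(-r*dt) * [p*2.336314 + (1-p)*0.258858] = 1.235951
  V(2,2) = exp(-r*dt) * [p*0.258858 + (1-p)*0.000000] = 0.121831
  V(1,0) = exp(-r*dt) * [p*4.402186 + (1-p)*1.235951] = 2.722977
  V(1,1) = exp(-r*dt) * [p*1.235951 + (1-p)*0.121831] = 0.645880
  V(0,0) = exp(-r*dt) * [p*2.722977 + (1-p)*0.645880] = 1.621813


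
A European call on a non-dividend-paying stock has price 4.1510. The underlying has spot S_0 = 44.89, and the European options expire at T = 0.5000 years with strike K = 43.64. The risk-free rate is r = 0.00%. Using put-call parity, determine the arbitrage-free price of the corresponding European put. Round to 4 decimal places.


Put-call parity: C - P = S_0 * exp(-qT) - K * exp(-rT).
S_0 * exp(-qT) = 44.8900 * 1.00000000 = 44.89000000
K * exp(-rT) = 43.6400 * 1.00000000 = 43.64000000
P = C - S*exp(-qT) + K*exp(-rT)
P = 4.1510 - 44.89000000 + 43.64000000 = 2.9010

Answer: Put price = 2.9010


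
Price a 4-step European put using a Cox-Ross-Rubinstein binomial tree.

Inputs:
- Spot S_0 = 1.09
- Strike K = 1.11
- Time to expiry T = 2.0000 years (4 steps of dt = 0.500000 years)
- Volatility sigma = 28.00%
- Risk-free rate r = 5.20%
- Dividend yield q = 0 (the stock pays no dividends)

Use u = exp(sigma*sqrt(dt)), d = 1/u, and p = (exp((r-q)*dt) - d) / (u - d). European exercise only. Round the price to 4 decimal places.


dt = T/N = 0.500000
u = exp(sigma*sqrt(dt)) = 1.218950; d = 1/u = 0.820378
p = (exp((r-q)*dt) - d) / (u - d) = 0.516752
Discount per step: exp(-r*dt) = 0.974335
Stock lattice S(k, i) with i counting down-moves:
  k=0: S(0,0) = 1.0900
  k=1: S(1,0) = 1.3287; S(1,1) = 0.8942
  k=2: S(2,0) = 1.6196; S(2,1) = 1.0900; S(2,2) = 0.7336
  k=3: S(3,0) = 1.9742; S(3,1) = 1.3287; S(3,2) = 0.8942; S(3,3) = 0.6018
  k=4: S(4,0) = 2.4064; S(4,1) = 1.6196; S(4,2) = 1.0900; S(4,3) = 0.7336; S(4,4) = 0.4937
Terminal payoffs V(N, i) = max(K - S_T, 0):
  V(4,0) = 0.000000; V(4,1) = 0.000000; V(4,2) = 0.020000; V(4,3) = 0.376408; V(4,4) = 0.616278
Backward induction: V(k, i) = exp(-r*dt) * [p * V(k+1, i) + (1-p) * V(k+1, i+1)].
  V(3,0) = exp(-r*dt) * [p*0.000000 + (1-p)*0.000000] = 0.000000
  V(3,1) = exp(-r*dt) * [p*0.000000 + (1-p)*0.020000] = 0.009417
  V(3,2) = exp(-r*dt) * [p*0.020000 + (1-p)*0.376408] = 0.187300
  V(3,3) = exp(-r*dt) * [p*0.376408 + (1-p)*0.616278] = 0.479689
  V(2,0) = exp(-r*dt) * [p*0.000000 + (1-p)*0.009417] = 0.004434
  V(2,1) = exp(-r*dt) * [p*0.009417 + (1-p)*0.187300] = 0.092931
  V(2,2) = exp(-r*dt) * [p*0.187300 + (1-p)*0.479689] = 0.320163
  V(1,0) = exp(-r*dt) * [p*0.004434 + (1-p)*0.092931] = 0.045988
  V(1,1) = exp(-r*dt) * [p*0.092931 + (1-p)*0.320163] = 0.197537
  V(0,0) = exp(-r*dt) * [p*0.045988 + (1-p)*0.197537] = 0.116164

Answer: Price = V(0,0) = 0.1162


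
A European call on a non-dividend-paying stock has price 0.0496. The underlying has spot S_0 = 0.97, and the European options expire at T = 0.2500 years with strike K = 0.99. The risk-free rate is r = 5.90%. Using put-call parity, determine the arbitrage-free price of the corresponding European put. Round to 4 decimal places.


Answer: Put price = 0.0551

Derivation:
Put-call parity: C - P = S_0 * exp(-qT) - K * exp(-rT).
S_0 * exp(-qT) = 0.9700 * 1.00000000 = 0.97000000
K * exp(-rT) = 0.9900 * 0.98535825 = 0.97550467
P = C - S*exp(-qT) + K*exp(-rT)
P = 0.0496 - 0.97000000 + 0.97550467 = 0.0551


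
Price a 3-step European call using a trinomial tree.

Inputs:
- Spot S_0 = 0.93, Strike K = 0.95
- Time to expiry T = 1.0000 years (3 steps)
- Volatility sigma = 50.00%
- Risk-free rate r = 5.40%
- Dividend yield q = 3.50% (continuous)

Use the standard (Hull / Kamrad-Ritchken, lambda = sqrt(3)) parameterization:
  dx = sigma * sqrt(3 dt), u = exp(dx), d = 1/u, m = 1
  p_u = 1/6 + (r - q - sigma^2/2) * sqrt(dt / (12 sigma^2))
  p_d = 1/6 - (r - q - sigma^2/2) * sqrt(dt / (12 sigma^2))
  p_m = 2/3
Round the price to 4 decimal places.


Answer: Price = V(0,0) = 0.1610

Derivation:
dt = T/N = 0.333333; dx = sigma*sqrt(3*dt) = 0.500000
u = exp(dx) = 1.648721; d = 1/u = 0.606531
p_u = 0.131333, p_m = 0.666667, p_d = 0.202000
Discount per step: exp(-r*dt) = 0.982161
Stock lattice S(k, j) with j the centered position index:
  k=0: S(0,+0) = 0.9300
  k=1: S(1,-1) = 0.5641; S(1,+0) = 0.9300; S(1,+1) = 1.5333
  k=2: S(2,-2) = 0.3421; S(2,-1) = 0.5641; S(2,+0) = 0.9300; S(2,+1) = 1.5333; S(2,+2) = 2.5280
  k=3: S(3,-3) = 0.2075; S(3,-2) = 0.3421; S(3,-1) = 0.5641; S(3,+0) = 0.9300; S(3,+1) = 1.5333; S(3,+2) = 2.5280; S(3,+3) = 4.1680
Terminal payoffs V(N, j) = max(S_T - K, 0):
  V(3,-3) = 0.000000; V(3,-2) = 0.000000; V(3,-1) = 0.000000; V(3,+0) = 0.000000; V(3,+1) = 0.583311; V(3,+2) = 1.578002; V(3,+3) = 3.217971
Backward induction: V(k, j) = exp(-r*dt) * [p_u * V(k+1, j+1) + p_m * V(k+1, j) + p_d * V(k+1, j-1)]
  V(2,-2) = exp(-r*dt) * [p_u*0.000000 + p_m*0.000000 + p_d*0.000000] = 0.000000
  V(2,-1) = exp(-r*dt) * [p_u*0.000000 + p_m*0.000000 + p_d*0.000000] = 0.000000
  V(2,+0) = exp(-r*dt) * [p_u*0.583311 + p_m*0.000000 + p_d*0.000000] = 0.075242
  V(2,+1) = exp(-r*dt) * [p_u*1.578002 + p_m*0.583311 + p_d*0.000000] = 0.585484
  V(2,+2) = exp(-r*dt) * [p_u*3.217971 + p_m*1.578002 + p_d*0.583311] = 1.564049
  V(1,-1) = exp(-r*dt) * [p_u*0.075242 + p_m*0.000000 + p_d*0.000000] = 0.009705
  V(1,+0) = exp(-r*dt) * [p_u*0.585484 + p_m*0.075242 + p_d*0.000000] = 0.124788
  V(1,+1) = exp(-r*dt) * [p_u*1.564049 + p_m*0.585484 + p_d*0.075242] = 0.600035
  V(0,+0) = exp(-r*dt) * [p_u*0.600035 + p_m*0.124788 + p_d*0.009705] = 0.161032


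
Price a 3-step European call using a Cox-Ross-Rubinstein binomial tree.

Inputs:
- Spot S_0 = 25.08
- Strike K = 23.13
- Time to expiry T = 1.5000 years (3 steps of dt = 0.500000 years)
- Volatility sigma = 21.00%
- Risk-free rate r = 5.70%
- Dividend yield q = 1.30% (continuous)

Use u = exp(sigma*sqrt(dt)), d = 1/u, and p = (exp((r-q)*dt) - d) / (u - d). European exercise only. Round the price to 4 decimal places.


Answer: Price = V(0,0) = 4.4809

Derivation:
dt = T/N = 0.500000
u = exp(sigma*sqrt(dt)) = 1.160084; d = 1/u = 0.862007
p = (exp((r-q)*dt) - d) / (u - d) = 0.537569
Discount per step: exp(-r*dt) = 0.971902
Stock lattice S(k, i) with i counting down-moves:
  k=0: S(0,0) = 25.0800
  k=1: S(1,0) = 29.0949; S(1,1) = 21.6191
  k=2: S(2,0) = 33.7525; S(2,1) = 25.0800; S(2,2) = 18.6358
  k=3: S(3,0) = 39.1558; S(3,1) = 29.0949; S(3,2) = 21.6191; S(3,3) = 16.0642
Terminal payoffs V(N, i) = max(S_T - K, 0):
  V(3,0) = 16.025778; V(3,1) = 5.964907; V(3,2) = 0.000000; V(3,3) = 0.000000
Backward induction: V(k, i) = exp(-r*dt) * [p * V(k+1, i) + (1-p) * V(k+1, i+1)].
  V(2,0) = exp(-r*dt) * [p*16.025778 + (1-p)*5.964907] = 11.053756
  V(2,1) = exp(-r*dt) * [p*5.964907 + (1-p)*0.000000] = 3.116453
  V(2,2) = exp(-r*dt) * [p*0.000000 + (1-p)*0.000000] = 0.000000
  V(1,0) = exp(-r*dt) * [p*11.053756 + (1-p)*3.116453] = 7.175848
  V(1,1) = exp(-r*dt) * [p*3.116453 + (1-p)*0.000000] = 1.628237
  V(0,0) = exp(-r*dt) * [p*7.175848 + (1-p)*1.628237] = 4.480918


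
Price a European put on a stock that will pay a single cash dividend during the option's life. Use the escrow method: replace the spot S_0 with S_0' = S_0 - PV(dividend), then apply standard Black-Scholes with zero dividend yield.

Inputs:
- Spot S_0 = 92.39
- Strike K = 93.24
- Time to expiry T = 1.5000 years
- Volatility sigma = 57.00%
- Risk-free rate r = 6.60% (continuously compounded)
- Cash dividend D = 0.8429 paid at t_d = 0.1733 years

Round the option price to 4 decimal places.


PV(D) = D * exp(-r * t_d) = 0.8429 * 0.98862736 = 0.83331400
S_0' = S_0 - PV(D) = 92.3900 - 0.83331400 = 91.55668600
d1 = (ln(S_0'/K) + (r + sigma^2/2)*T) / (sigma*sqrt(T)) = 0.46476774
d2 = d1 - sigma*sqrt(T) = -0.23333684
exp(-rT) = 0.90574271
N(-d1) = 0.32104890; N(-d2) = 0.59225007
P = K * exp(-rT) * N(-d2) - S_0' * N(-d1) = 93.2400 * 0.90574271 * 0.59225007 - 91.55668600 * 0.32104890 = 20.6222

Answer: Price = 20.6222


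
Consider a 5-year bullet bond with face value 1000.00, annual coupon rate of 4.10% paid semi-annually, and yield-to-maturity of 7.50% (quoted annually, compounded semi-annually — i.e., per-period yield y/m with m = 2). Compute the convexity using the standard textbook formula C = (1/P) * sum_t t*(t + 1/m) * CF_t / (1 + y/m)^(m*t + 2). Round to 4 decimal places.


Answer: Convexity = 22.3848

Derivation:
Coupon per period c = face * coupon_rate / m = 20.500000
Periods per year m = 2; per-period yield y/m = 0.037500
Number of cashflows N = 10
Cashflows (t years, CF_t, discount factor 1/(1+y/m)^(m*t), PV):
  t = 0.5000: CF_t = 20.500000, DF = 0.963855, PV = 19.759036
  t = 1.0000: CF_t = 20.500000, DF = 0.929017, PV = 19.044854
  t = 1.5000: CF_t = 20.500000, DF = 0.895438, PV = 18.356486
  t = 2.0000: CF_t = 20.500000, DF = 0.863073, PV = 17.692998
  t = 2.5000: CF_t = 20.500000, DF = 0.831878, PV = 17.053492
  t = 3.0000: CF_t = 20.500000, DF = 0.801810, PV = 16.437101
  t = 3.5000: CF_t = 20.500000, DF = 0.772829, PV = 15.842989
  t = 4.0000: CF_t = 20.500000, DF = 0.744895, PV = 15.270351
  t = 4.5000: CF_t = 20.500000, DF = 0.717971, PV = 14.718411
  t = 5.0000: CF_t = 1020.500000, DF = 0.692020, PV = 706.206898
Price P = sum_t PV_t = 860.382617
Convexity numerator sum_t t*(t + 1/m) * CF_t / (1+y/m)^(m*t + 2):
  t = 0.5000: term = 9.178243
  t = 1.0000: term = 26.539498
  t = 1.5000: term = 51.160477
  t = 2.0000: term = 82.185506
  t = 2.5000: term = 118.822418
  t = 3.0000: term = 160.338685
  t = 3.5000: term = 206.057748
  t = 4.0000: term = 255.355556
  t = 4.5000: term = 307.657297
  t = 5.0000: term = 18042.156194
Convexity = (1/P) * sum = 19259.451622 / 860.382617 = 22.384752


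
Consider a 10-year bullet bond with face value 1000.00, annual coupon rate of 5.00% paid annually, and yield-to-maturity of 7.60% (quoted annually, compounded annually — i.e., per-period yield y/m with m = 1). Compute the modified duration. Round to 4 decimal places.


Answer: Modified duration = 7.3250

Derivation:
Coupon per period c = face * coupon_rate / m = 50.000000
Periods per year m = 1; per-period yield y/m = 0.076000
Number of cashflows N = 10
Cashflows (t years, CF_t, discount factor 1/(1+y/m)^(m*t), PV):
  t = 1.0000: CF_t = 50.000000, DF = 0.929368, PV = 46.468401
  t = 2.0000: CF_t = 50.000000, DF = 0.863725, PV = 43.186247
  t = 3.0000: CF_t = 50.000000, DF = 0.802718, PV = 40.135917
  t = 4.0000: CF_t = 50.000000, DF = 0.746021, PV = 37.301038
  t = 5.0000: CF_t = 50.000000, DF = 0.693328, PV = 34.666392
  t = 6.0000: CF_t = 50.000000, DF = 0.644357, PV = 32.217837
  t = 7.0000: CF_t = 50.000000, DF = 0.598845, PV = 29.942227
  t = 8.0000: CF_t = 50.000000, DF = 0.556547, PV = 27.827349
  t = 9.0000: CF_t = 50.000000, DF = 0.517237, PV = 25.861848
  t = 10.0000: CF_t = 1050.000000, DF = 0.480704, PV = 504.738678
Price P = sum_t PV_t = 822.345935
First compute Macaulay numerator sum_t t * PV_t:
  t * PV_t at t = 1.0000: 46.468401
  t * PV_t at t = 2.0000: 86.372493
  t * PV_t at t = 3.0000: 120.407751
  t * PV_t at t = 4.0000: 149.204153
  t * PV_t at t = 5.0000: 173.331962
  t * PV_t at t = 6.0000: 193.307020
  t * PV_t at t = 7.0000: 209.595592
  t * PV_t at t = 8.0000: 222.618791
  t * PV_t at t = 9.0000: 232.756636
  t * PV_t at t = 10.0000: 5047.386779
Macaulay duration D = 6481.449579 / 822.345935 = 7.881658
Modified duration = D / (1 + y/m) = 7.881658 / (1 + 0.076000) = 7.324961


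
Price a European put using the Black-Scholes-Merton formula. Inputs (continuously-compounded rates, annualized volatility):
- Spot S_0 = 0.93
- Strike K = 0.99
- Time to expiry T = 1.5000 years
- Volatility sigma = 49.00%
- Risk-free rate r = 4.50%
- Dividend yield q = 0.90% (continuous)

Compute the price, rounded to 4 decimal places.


Answer: Price = 0.2213

Derivation:
d1 = (ln(S/K) + (r - q + 0.5*sigma^2) * T) / (sigma * sqrt(T)) = 0.28586486
d2 = d1 - sigma * sqrt(T) = -0.31426013
exp(-rT) = 0.93472772; exp(-qT) = 0.98659072
P = K * exp(-rT) * N(-d2) - S_0 * exp(-qT) * N(-d1)
N(-d1) = 0.38749082; N(-d2) = 0.62333826
P = 0.9900 * 0.93472772 * 0.62333826 - 0.9300 * 0.98659072 * 0.38749082 = 0.2213


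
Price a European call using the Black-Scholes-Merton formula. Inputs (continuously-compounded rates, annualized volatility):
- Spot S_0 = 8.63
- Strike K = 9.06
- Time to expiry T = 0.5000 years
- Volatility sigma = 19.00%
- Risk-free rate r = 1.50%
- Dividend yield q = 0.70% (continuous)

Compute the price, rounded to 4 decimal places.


Answer: Price = 0.3006

Derivation:
d1 = (ln(S/K) + (r - q + 0.5*sigma^2) * T) / (sigma * sqrt(T)) = -0.26497610
d2 = d1 - sigma * sqrt(T) = -0.39932638
exp(-rT) = 0.99252805; exp(-qT) = 0.99650612
C = S_0 * exp(-qT) * N(d1) - K * exp(-rT) * N(d2)
N(d1) = 0.39551394; N(d2) = 0.34482636
C = 8.6300 * 0.99650612 * 0.39551394 - 9.0600 * 0.99252805 * 0.34482636 = 0.3006


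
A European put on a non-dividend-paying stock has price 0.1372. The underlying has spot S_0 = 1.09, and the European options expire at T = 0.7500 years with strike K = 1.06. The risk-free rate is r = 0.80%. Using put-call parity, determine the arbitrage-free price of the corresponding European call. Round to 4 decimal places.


Answer: Call price = 0.1735

Derivation:
Put-call parity: C - P = S_0 * exp(-qT) - K * exp(-rT).
S_0 * exp(-qT) = 1.0900 * 1.00000000 = 1.09000000
K * exp(-rT) = 1.0600 * 0.99401796 = 1.05365904
C = P + S*exp(-qT) - K*exp(-rT)
C = 0.1372 + 1.09000000 - 1.05365904 = 0.1735


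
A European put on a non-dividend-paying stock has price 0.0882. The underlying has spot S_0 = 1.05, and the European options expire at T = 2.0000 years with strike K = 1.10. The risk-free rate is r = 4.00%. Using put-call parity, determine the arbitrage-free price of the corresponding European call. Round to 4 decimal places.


Answer: Call price = 0.1228

Derivation:
Put-call parity: C - P = S_0 * exp(-qT) - K * exp(-rT).
S_0 * exp(-qT) = 1.0500 * 1.00000000 = 1.05000000
K * exp(-rT) = 1.1000 * 0.92311635 = 1.01542798
C = P + S*exp(-qT) - K*exp(-rT)
C = 0.0882 + 1.05000000 - 1.01542798 = 0.1228


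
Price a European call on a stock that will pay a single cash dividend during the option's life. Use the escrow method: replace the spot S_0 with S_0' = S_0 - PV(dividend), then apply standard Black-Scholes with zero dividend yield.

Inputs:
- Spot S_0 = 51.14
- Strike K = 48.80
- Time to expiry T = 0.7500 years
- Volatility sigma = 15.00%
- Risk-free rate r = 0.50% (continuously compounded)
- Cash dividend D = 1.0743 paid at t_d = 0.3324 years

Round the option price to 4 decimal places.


Answer: Price = 3.3454

Derivation:
PV(D) = D * exp(-r * t_d) = 1.0743 * 0.99833938 = 1.07251600
S_0' = S_0 - PV(D) = 51.1400 - 1.07251600 = 50.06748400
d1 = (ln(S_0'/K) + (r + sigma^2/2)*T) / (sigma*sqrt(T)) = 0.29120749
d2 = d1 - sigma*sqrt(T) = 0.16130368
exp(-rT) = 0.99625702
N(d1) = 0.61455368; N(d2) = 0.56407289
C = S_0' * N(d1) - K * exp(-rT) * N(d2) = 50.06748400 * 0.61455368 - 48.8000 * 0.99625702 * 0.56407289 = 3.3454


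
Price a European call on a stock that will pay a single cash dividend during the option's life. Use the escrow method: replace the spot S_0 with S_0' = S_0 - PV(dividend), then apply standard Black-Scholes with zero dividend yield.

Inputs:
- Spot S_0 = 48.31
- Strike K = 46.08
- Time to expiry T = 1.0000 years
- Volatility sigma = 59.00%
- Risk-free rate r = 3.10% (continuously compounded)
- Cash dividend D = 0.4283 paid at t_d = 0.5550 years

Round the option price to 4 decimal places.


Answer: Price = 12.4176

Derivation:
PV(D) = D * exp(-r * t_d) = 0.4283 * 0.98294216 = 0.42099413
S_0' = S_0 - PV(D) = 48.3100 - 0.42099413 = 47.88900587
d1 = (ln(S_0'/K) + (r + sigma^2/2)*T) / (sigma*sqrt(T)) = 0.41280837
d2 = d1 - sigma*sqrt(T) = -0.17719163
exp(-rT) = 0.96947557
N(d1) = 0.66012649; N(d2) = 0.42967894
C = S_0' * N(d1) - K * exp(-rT) * N(d2) = 47.88900587 * 0.66012649 - 46.0800 * 0.96947557 * 0.42967894 = 12.4176


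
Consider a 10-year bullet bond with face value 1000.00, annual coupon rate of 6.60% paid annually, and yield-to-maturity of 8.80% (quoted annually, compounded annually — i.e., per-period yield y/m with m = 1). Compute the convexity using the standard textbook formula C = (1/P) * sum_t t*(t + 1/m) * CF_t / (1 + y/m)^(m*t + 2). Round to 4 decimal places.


Coupon per period c = face * coupon_rate / m = 66.000000
Periods per year m = 1; per-period yield y/m = 0.088000
Number of cashflows N = 10
Cashflows (t years, CF_t, discount factor 1/(1+y/m)^(m*t), PV):
  t = 1.0000: CF_t = 66.000000, DF = 0.919118, PV = 60.661765
  t = 2.0000: CF_t = 66.000000, DF = 0.844777, PV = 55.755298
  t = 3.0000: CF_t = 66.000000, DF = 0.776450, PV = 51.245679
  t = 4.0000: CF_t = 66.000000, DF = 0.713649, PV = 47.100808
  t = 5.0000: CF_t = 66.000000, DF = 0.655927, PV = 43.291183
  t = 6.0000: CF_t = 66.000000, DF = 0.602874, PV = 39.789691
  t = 7.0000: CF_t = 66.000000, DF = 0.554112, PV = 36.571407
  t = 8.0000: CF_t = 66.000000, DF = 0.509294, PV = 33.613425
  t = 9.0000: CF_t = 66.000000, DF = 0.468101, PV = 30.894693
  t = 10.0000: CF_t = 1066.000000, DF = 0.430240, PV = 458.636116
Price P = sum_t PV_t = 857.560065
Convexity numerator sum_t t*(t + 1/m) * CF_t / (1+y/m)^(m*t + 2):
  t = 1.0000: term = 102.491357
  t = 2.0000: term = 282.604846
  t = 3.0000: term = 519.494202
  t = 4.0000: term = 795.793814
  t = 5.0000: term = 1097.142207
  t = 6.0000: term = 1411.763870
  t = 7.0000: term = 1730.102781
  t = 8.0000: term = 2044.501711
  t = 9.0000: term = 2348.922003
  t = 10.0000: term = 42618.989222
Convexity = (1/P) * sum = 52951.806013 / 857.560065 = 61.747052

Answer: Convexity = 61.7471


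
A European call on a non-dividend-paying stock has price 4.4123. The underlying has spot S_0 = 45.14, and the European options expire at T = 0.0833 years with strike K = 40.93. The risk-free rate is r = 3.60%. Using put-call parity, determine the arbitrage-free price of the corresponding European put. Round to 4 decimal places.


Answer: Put price = 0.0797

Derivation:
Put-call parity: C - P = S_0 * exp(-qT) - K * exp(-rT).
S_0 * exp(-qT) = 45.1400 * 1.00000000 = 45.14000000
K * exp(-rT) = 40.9300 * 0.99700569 = 40.80744297
P = C - S*exp(-qT) + K*exp(-rT)
P = 4.4123 - 45.14000000 + 40.80744297 = 0.0797


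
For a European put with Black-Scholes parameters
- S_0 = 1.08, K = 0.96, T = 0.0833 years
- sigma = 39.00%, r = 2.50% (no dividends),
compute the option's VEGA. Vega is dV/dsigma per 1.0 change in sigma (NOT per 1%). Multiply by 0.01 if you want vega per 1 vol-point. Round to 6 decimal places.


d1 = 1.1211764581; d2 = 1.0086156745
phi(d1) = 0.2127884374; exp(-qT) = 1.0000000000; exp(-rT) = 0.9979196669
Vega = S * exp(-qT) * phi(d1) * sqrt(T) = 1.0800 * 1.0000000000 * 0.2127884374 * 0.2886173938 = 0.066328

Answer: Vega = 0.066328


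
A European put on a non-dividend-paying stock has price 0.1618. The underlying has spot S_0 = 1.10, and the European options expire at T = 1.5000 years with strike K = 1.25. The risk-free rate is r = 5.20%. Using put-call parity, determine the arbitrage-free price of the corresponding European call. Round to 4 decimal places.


Answer: Call price = 0.1056

Derivation:
Put-call parity: C - P = S_0 * exp(-qT) - K * exp(-rT).
S_0 * exp(-qT) = 1.1000 * 1.00000000 = 1.10000000
K * exp(-rT) = 1.2500 * 0.92496443 = 1.15620553
C = P + S*exp(-qT) - K*exp(-rT)
C = 0.1618 + 1.10000000 - 1.15620553 = 0.1056


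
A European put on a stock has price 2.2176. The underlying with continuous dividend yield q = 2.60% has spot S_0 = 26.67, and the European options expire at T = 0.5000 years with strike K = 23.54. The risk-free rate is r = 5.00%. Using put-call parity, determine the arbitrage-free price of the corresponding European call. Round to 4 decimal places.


Answer: Call price = 5.5843

Derivation:
Put-call parity: C - P = S_0 * exp(-qT) - K * exp(-rT).
S_0 * exp(-qT) = 26.6700 * 0.98708414 = 26.32553388
K * exp(-rT) = 23.5400 * 0.97530991 = 22.95879533
C = P + S*exp(-qT) - K*exp(-rT)
C = 2.2176 + 26.32553388 - 22.95879533 = 5.5843


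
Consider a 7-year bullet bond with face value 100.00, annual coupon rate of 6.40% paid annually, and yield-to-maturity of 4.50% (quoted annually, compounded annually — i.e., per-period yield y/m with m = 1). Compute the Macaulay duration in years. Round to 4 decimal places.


Answer: Macaulay duration = 5.9229 years

Derivation:
Coupon per period c = face * coupon_rate / m = 6.400000
Periods per year m = 1; per-period yield y/m = 0.045000
Number of cashflows N = 7
Cashflows (t years, CF_t, discount factor 1/(1+y/m)^(m*t), PV):
  t = 1.0000: CF_t = 6.400000, DF = 0.956938, PV = 6.124402
  t = 2.0000: CF_t = 6.400000, DF = 0.915730, PV = 5.860672
  t = 3.0000: CF_t = 6.400000, DF = 0.876297, PV = 5.608298
  t = 4.0000: CF_t = 6.400000, DF = 0.838561, PV = 5.366793
  t = 5.0000: CF_t = 6.400000, DF = 0.802451, PV = 5.135687
  t = 6.0000: CF_t = 6.400000, DF = 0.767896, PV = 4.914533
  t = 7.0000: CF_t = 106.400000, DF = 0.734828, PV = 78.185748
Price P = sum_t PV_t = 111.196132
Macaulay numerator sum_t t * PV_t:
  t * PV_t at t = 1.0000: 6.124402
  t * PV_t at t = 2.0000: 11.721343
  t * PV_t at t = 3.0000: 16.824895
  t * PV_t at t = 4.0000: 21.467170
  t * PV_t at t = 5.0000: 25.678433
  t * PV_t at t = 6.0000: 29.487196
  t * PV_t at t = 7.0000: 547.300235
Macaulay duration D = (sum_t t * PV_t) / P = 658.603676 / 111.196132 = 5.922901


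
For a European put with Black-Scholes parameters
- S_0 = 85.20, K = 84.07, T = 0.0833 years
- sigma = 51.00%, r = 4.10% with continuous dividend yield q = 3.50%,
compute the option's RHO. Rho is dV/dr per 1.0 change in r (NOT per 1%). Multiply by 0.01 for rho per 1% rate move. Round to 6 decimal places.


Answer: Rho = -3.432489

Derivation:
d1 = 0.1677002300; d2 = 0.0205053591
phi(d1) = 0.3933717377; exp(-qT) = 0.9970887459; exp(-rT) = 0.9965905255
N(-d2) = 0.4918201185
Rho = -K*T*exp(-rT)*N(-d2) = -84.0700 * 0.0833 * 0.9965905255 * 0.4918201185 = -3.432489


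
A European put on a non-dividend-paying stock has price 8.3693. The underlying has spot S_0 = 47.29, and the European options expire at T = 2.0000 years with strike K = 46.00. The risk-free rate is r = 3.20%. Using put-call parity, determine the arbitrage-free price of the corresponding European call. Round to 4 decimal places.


Answer: Call price = 12.5111

Derivation:
Put-call parity: C - P = S_0 * exp(-qT) - K * exp(-rT).
S_0 * exp(-qT) = 47.2900 * 1.00000000 = 47.29000000
K * exp(-rT) = 46.0000 * 0.93800500 = 43.14822998
C = P + S*exp(-qT) - K*exp(-rT)
C = 8.3693 + 47.29000000 - 43.14822998 = 12.5111


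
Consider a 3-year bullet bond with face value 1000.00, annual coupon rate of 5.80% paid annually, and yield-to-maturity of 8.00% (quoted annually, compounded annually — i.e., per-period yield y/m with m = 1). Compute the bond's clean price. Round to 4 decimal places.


Coupon per period c = face * coupon_rate / m = 58.000000
Periods per year m = 1; per-period yield y/m = 0.080000
Number of cashflows N = 3
Cashflows (t years, CF_t, discount factor 1/(1+y/m)^(m*t), PV):
  t = 1.0000: CF_t = 58.000000, DF = 0.925926, PV = 53.703704
  t = 2.0000: CF_t = 58.000000, DF = 0.857339, PV = 49.725652
  t = 3.0000: CF_t = 1058.000000, DF = 0.793832, PV = 839.874511
Price P = sum_t PV_t = 943.303866

Answer: Price = 943.3039


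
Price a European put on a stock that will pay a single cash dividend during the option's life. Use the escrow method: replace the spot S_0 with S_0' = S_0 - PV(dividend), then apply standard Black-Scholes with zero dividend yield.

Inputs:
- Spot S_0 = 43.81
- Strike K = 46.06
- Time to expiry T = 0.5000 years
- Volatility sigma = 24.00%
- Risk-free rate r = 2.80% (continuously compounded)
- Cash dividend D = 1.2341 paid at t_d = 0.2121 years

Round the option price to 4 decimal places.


PV(D) = D * exp(-r * t_d) = 1.2341 * 0.99407880 = 1.22679265
S_0' = S_0 - PV(D) = 43.8100 - 1.22679265 = 42.58320735
d1 = (ln(S_0'/K) + (r + sigma^2/2)*T) / (sigma*sqrt(T)) = -0.29512818
d2 = d1 - sigma*sqrt(T) = -0.46483380
exp(-rT) = 0.98609754
N(-d1) = 0.61605202; N(-d2) = 0.67897476
P = K * exp(-rT) * N(-d2) - S_0' * N(-d1) = 46.0600 * 0.98609754 * 0.67897476 - 42.58320735 * 0.61605202 = 4.6053

Answer: Price = 4.6053


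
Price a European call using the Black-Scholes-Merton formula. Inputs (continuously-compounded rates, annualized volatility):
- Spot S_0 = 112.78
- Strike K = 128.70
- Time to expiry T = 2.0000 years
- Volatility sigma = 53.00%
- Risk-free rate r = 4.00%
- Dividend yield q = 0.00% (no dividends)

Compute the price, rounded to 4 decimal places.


d1 = (ln(S/K) + (r - q + 0.5*sigma^2) * T) / (sigma * sqrt(T)) = 0.30532991
d2 = d1 - sigma * sqrt(T) = -0.44420327
exp(-rT) = 0.92311635; exp(-qT) = 1.00000000
C = S_0 * exp(-qT) * N(d1) - K * exp(-rT) * N(d2)
N(d1) = 0.61994255; N(d2) = 0.32844781
C = 112.7800 * 1.00000000 * 0.61994255 - 128.7000 * 0.92311635 * 0.32844781 = 30.8959

Answer: Price = 30.8959


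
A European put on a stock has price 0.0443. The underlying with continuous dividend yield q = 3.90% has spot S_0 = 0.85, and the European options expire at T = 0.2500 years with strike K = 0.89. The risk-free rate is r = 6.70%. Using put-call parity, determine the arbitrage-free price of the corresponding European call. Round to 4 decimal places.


Put-call parity: C - P = S_0 * exp(-qT) - K * exp(-rT).
S_0 * exp(-qT) = 0.8500 * 0.99029738 = 0.84175277
K * exp(-rT) = 0.8900 * 0.98338950 = 0.87521666
C = P + S*exp(-qT) - K*exp(-rT)
C = 0.0443 + 0.84175277 - 0.87521666 = 0.0108

Answer: Call price = 0.0108


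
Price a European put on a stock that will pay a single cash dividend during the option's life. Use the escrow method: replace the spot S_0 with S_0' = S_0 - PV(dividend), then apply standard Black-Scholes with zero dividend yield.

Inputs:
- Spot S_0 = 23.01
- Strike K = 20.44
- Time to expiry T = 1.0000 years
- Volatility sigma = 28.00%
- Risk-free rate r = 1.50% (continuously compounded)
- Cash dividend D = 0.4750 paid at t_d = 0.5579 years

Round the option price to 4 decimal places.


PV(D) = D * exp(-r * t_d) = 0.4750 * 0.99166642 = 0.47104155
S_0' = S_0 - PV(D) = 23.0100 - 0.47104155 = 22.53895845
d1 = (ln(S_0'/K) + (r + sigma^2/2)*T) / (sigma*sqrt(T)) = 0.54268405
d2 = d1 - sigma*sqrt(T) = 0.26268405
exp(-rT) = 0.98511194
N(-d1) = 0.29367368; N(-d2) = 0.39639706
P = K * exp(-rT) * N(-d2) - S_0' * N(-d1) = 20.4400 * 0.98511194 * 0.39639706 - 22.53895845 * 0.29367368 = 1.3626

Answer: Price = 1.3626


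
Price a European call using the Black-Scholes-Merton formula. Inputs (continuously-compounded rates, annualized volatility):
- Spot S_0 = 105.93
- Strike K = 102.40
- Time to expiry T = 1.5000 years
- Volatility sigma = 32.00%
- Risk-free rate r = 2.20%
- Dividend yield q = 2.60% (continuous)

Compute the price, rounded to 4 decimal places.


Answer: Price = 17.0501

Derivation:
d1 = (ln(S/K) + (r - q + 0.5*sigma^2) * T) / (sigma * sqrt(T)) = 0.26712652
d2 = d1 - sigma * sqrt(T) = -0.12479184
exp(-rT) = 0.96753856; exp(-qT) = 0.96175071
C = S_0 * exp(-qT) * N(d1) - K * exp(-rT) * N(d2)
N(d1) = 0.60531412; N(d2) = 0.45034417
C = 105.9300 * 0.96175071 * 0.60531412 - 102.4000 * 0.96753856 * 0.45034417 = 17.0501


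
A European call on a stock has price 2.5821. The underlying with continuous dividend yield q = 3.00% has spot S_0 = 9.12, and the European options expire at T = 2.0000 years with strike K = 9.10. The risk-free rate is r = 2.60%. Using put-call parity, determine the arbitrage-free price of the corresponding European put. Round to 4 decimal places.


Answer: Put price = 2.6321

Derivation:
Put-call parity: C - P = S_0 * exp(-qT) - K * exp(-rT).
S_0 * exp(-qT) = 9.1200 * 0.94176453 = 8.58889255
K * exp(-rT) = 9.1000 * 0.94932887 = 8.63889269
P = C - S*exp(-qT) + K*exp(-rT)
P = 2.5821 - 8.58889255 + 8.63889269 = 2.6321


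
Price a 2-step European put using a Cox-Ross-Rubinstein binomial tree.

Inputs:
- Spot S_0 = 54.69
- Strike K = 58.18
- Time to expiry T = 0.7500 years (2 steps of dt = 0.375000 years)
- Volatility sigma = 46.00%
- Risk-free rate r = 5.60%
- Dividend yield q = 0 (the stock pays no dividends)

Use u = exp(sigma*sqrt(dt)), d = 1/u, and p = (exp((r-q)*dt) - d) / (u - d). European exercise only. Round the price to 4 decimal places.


Answer: Price = V(0,0) = 9.0276

Derivation:
dt = T/N = 0.375000
u = exp(sigma*sqrt(dt)) = 1.325370; d = 1/u = 0.754507
p = (exp((r-q)*dt) - d) / (u - d) = 0.467215
Discount per step: exp(-r*dt) = 0.979219
Stock lattice S(k, i) with i counting down-moves:
  k=0: S(0,0) = 54.6900
  k=1: S(1,0) = 72.4845; S(1,1) = 41.2640
  k=2: S(2,0) = 96.0687; S(2,1) = 54.6900; S(2,2) = 31.1339
Terminal payoffs V(N, i) = max(K - S_T, 0):
  V(2,0) = 0.000000; V(2,1) = 3.490000; V(2,2) = 27.046070
Backward induction: V(k, i) = exp(-r*dt) * [p * V(k+1, i) + (1-p) * V(k+1, i+1)].
  V(1,0) = exp(-r*dt) * [p*0.000000 + (1-p)*3.490000] = 1.820780
  V(1,1) = exp(-r*dt) * [p*3.490000 + (1-p)*27.046070] = 15.706996
  V(0,0) = exp(-r*dt) * [p*1.820780 + (1-p)*15.706996] = 9.027570
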